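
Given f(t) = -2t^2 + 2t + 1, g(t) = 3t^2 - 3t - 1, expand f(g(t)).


Substitute g(t) into f:
f(g(t)) = -2*(3t^2 - 3t - 1)^2 + 2*(3t^2 - 3t - 1) + 1
(3t^2 - 3t - 1)^2 = 9t^4 - 18t^3 + 3t^2 + 6t + 1
Expand and combine: -18t^4 + 36t^3 - 18t - 3


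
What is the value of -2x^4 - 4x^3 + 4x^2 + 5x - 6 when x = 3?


Using direct substitution:
  -2 * (3)^4 = -162
  -4 * (3)^3 = -108
  4 * (3)^2 = 36
  5 * (3)^1 = 15
  constant: -6
Sum = -162 - 108 + 36 + 15 - 6 = -225


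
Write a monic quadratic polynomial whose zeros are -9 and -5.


p(z) = (z + 9)(z + 5)
Expand: z^2 + 14z + 45


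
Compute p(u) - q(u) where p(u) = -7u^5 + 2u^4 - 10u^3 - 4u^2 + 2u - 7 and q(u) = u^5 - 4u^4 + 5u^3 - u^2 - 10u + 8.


Distribute the minus sign:
  (-7u^5 + 2u^4 - 10u^3 - 4u^2 + 2u - 7)
- (u^5 - 4u^4 + 5u^3 - u^2 - 10u + 8)
Negate second polynomial: -u^5 + 4u^4 - 5u^3 + u^2 + 10u - 8
Add: -8u^5 + 6u^4 - 15u^3 - 3u^2 + 12u - 15


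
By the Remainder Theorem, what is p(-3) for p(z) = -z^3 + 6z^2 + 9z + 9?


By the Remainder Theorem, the remainder equals p(-3):
  -1*(-3)^3 = 27
  6*(-3)^2 = 54
  9*(-3)^1 = -27
  constant: 9
Sum: 27 + 54 - 27 + 9 = 63


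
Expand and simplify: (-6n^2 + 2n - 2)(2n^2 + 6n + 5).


Distribute each term of the first polynomial:
  (-6n^2)(2n^2 + 6n + 5) = -12n^4 - 36n^3 - 30n^2
  (2n)(2n^2 + 6n + 5) = 4n^3 + 12n^2 + 10n
  (-2)(2n^2 + 6n + 5) = -4n^2 - 12n - 10
Sum: -12n^4 - 32n^3 - 22n^2 - 2n - 10


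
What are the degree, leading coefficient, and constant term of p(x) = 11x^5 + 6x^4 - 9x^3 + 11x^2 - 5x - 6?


Highest power of x is 5, with coefficient 11. Constant term is -6.
Degree = 5, leading coefficient = 11, constant term = -6


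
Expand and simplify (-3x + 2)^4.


Expand (-3x + 2)^4 by repeated multiplication:
  (-3x + 2)^2 = 9x^2 - 12x + 4
  (-3x + 2)^3 = -27x^3 + 54x^2 - 36x + 8
= 81x^4 - 216x^3 + 216x^2 - 96x + 16


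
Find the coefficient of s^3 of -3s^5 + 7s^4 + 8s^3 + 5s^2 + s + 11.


Read off the coefficient of s^3: 8


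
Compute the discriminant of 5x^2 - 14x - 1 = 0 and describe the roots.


D = b^2 - 4ac = (-14)^2 - 4(5)(-1) = 196 + 20 = 216
Since D > 0: two distinct irrational roots


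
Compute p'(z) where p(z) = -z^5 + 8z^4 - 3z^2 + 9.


Apply the power rule term by term:
  d/dz(-z^5) = -5z^4
  d/dz(8z^4) = 32z^3
  d/dz(-3z^2) = -6z
  d/dz(9) = 0
p'(z) = -5z^4 + 32z^3 - 6z


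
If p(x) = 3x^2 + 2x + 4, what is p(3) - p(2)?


p(3) = 37
p(2) = 20
p(3) - p(2) = 37 - 20 = 17


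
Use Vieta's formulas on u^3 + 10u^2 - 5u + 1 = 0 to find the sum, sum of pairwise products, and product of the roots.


Monic cubic u^3+bu^2+cu+d=0: sum=-b, pairwise sum=c, product=-d.
b=10, c=-5, d=1
r1+r2+r3 = -10
r1r2+r1r3+r2r3 = -5
r1r2r3 = -1


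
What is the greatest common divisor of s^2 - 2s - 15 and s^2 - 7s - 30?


Factor each:
  s^2 - 2s - 15 = (s + 3)(s - 5)
  s^2 - 7s - 30 = (s + 3)(s - 10)
Common monic factor: s + 3


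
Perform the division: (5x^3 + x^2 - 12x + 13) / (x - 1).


(5x^3 + x^2 - 12x + 13) / (x - 1)
Step 1: 5x^2 * (x - 1) = 5x^3 - 5x^2; subtract.
Step 2: 6x * (x - 1) = 6x^2 - 6x; subtract.
Step 3: -6 * (x - 1) = -6x + 6; subtract.
Quotient: 5x^2 + 6x - 6, Remainder: 7


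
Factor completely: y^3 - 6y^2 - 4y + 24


Try integer roots (divisors of 24). y=-2: p(-2)=0.
Divide out (y + 2): quotient is y^2 - 8y + 12.
Factor the quadratic: (y - 2)(y - 6)
Result: (y + 2)(y - 2)(y - 6)


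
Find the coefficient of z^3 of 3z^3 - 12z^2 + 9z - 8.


Read off the coefficient of z^3: 3


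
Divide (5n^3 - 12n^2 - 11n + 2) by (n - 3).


(5n^3 - 12n^2 - 11n + 2) / (n - 3)
Step 1: 5n^2 * (n - 3) = 5n^3 - 15n^2; subtract.
Step 2: 3n * (n - 3) = 3n^2 - 9n; subtract.
Step 3: -2 * (n - 3) = -2n + 6; subtract.
Quotient: 5n^2 + 3n - 2, Remainder: -4


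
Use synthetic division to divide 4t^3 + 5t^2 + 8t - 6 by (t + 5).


Synthetic division with c = -5. Coefficients: 4, 5, 8, -6
Bring down 4.
  4 * -5 = -20; -20 + 5 = -15
  -15 * -5 = 75; 75 + 8 = 83
  83 * -5 = -415; -415 - 6 = -421
Quotient: 4t^2 - 15t + 83, Remainder: -421


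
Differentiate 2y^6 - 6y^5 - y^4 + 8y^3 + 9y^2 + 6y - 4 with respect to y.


Apply the power rule term by term:
  d/dy(2y^6) = 12y^5
  d/dy(-6y^5) = -30y^4
  d/dy(-y^4) = -4y^3
  d/dy(8y^3) = 24y^2
  d/dy(9y^2) = 18y
  d/dy(6y) = 6
  d/dy(-4) = 0
p'(y) = 12y^5 - 30y^4 - 4y^3 + 24y^2 + 18y + 6


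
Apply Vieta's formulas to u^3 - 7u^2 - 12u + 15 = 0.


Monic cubic u^3+bu^2+cu+d=0: sum=-b, pairwise sum=c, product=-d.
b=-7, c=-12, d=15
r1+r2+r3 = 7
r1r2+r1r3+r2r3 = -12
r1r2r3 = -15


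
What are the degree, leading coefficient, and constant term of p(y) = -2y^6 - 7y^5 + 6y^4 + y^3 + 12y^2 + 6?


Highest power of y is 6, with coefficient -2. Constant term is 6.
Degree = 6, leading coefficient = -2, constant term = 6


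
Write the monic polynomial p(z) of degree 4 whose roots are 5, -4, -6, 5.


p(z) = (z - 5)(z + 4)(z + 6)(z - 5)
Expand: z^4 - 51z^2 + 10z + 600


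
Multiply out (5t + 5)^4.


Expand (5t + 5)^4 by repeated multiplication:
  (5t + 5)^2 = 25t^2 + 50t + 25
  (5t + 5)^3 = 125t^3 + 375t^2 + 375t + 125
= 625t^4 + 2500t^3 + 3750t^2 + 2500t + 625


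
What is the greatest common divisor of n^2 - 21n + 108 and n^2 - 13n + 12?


Factor each:
  n^2 - 21n + 108 = (n - 12)(n - 9)
  n^2 - 13n + 12 = (n - 12)(n - 1)
Common monic factor: n - 12


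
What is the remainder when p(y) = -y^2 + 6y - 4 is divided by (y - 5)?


By the Remainder Theorem, the remainder equals p(5):
  -1*(5)^2 = -25
  6*(5)^1 = 30
  constant: -4
Sum: -25 + 30 - 4 = 1


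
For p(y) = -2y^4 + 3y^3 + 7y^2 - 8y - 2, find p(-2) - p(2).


p(-2) = -14
p(2) = 2
p(-2) - p(2) = -14 - 2 = -16


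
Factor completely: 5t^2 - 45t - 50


Roots satisfy r1 + r2 = -b/a = 9 and r1*r2 = c/a = -10.
So r1 = 10, r2 = -1.
5t^2 - 45t - 50 = 5(t - r1)(t - r2) = 5(t - 10)(t + 1)


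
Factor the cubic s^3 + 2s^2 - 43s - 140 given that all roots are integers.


Try integer roots (divisors of -140). s=-5: p(-5)=0.
Divide out (s + 5): quotient is s^2 - 3s - 28.
Factor the quadratic: (s + 4)(s - 7)
Result: (s + 5)(s + 4)(s - 7)


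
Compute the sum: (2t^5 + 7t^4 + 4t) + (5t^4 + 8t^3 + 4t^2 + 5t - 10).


Align terms by degree and add:
  2t^5 + 7t^4 + 4t
+ 5t^4 + 8t^3 + 4t^2 + 5t - 10
= 2t^5 + 12t^4 + 8t^3 + 4t^2 + 9t - 10


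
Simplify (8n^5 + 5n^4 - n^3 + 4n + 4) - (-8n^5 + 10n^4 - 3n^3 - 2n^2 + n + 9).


Distribute the minus sign:
  (8n^5 + 5n^4 - n^3 + 4n + 4)
- (-8n^5 + 10n^4 - 3n^3 - 2n^2 + n + 9)
Negate second polynomial: 8n^5 - 10n^4 + 3n^3 + 2n^2 - n - 9
Add: 16n^5 - 5n^4 + 2n^3 + 2n^2 + 3n - 5


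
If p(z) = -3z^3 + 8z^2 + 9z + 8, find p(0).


Using direct substitution:
  -3 * (0)^3 = 0
  8 * (0)^2 = 0
  9 * (0)^1 = 0
  constant: 8
Sum = 0 + 0 + 0 + 8 = 8


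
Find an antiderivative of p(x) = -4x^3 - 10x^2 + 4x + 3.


Reverse power rule on each term:
  ∫ -4x^3 dx = -x^4
  ∫ -10x^2 dx = -(10/3)x^3
  ∫ 4x dx = 2x^2
  ∫ 3 dx = 3x
F(x) = -x^4 - (10/3)x^3 + 2x^2 + 3x + C


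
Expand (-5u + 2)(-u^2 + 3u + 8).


Distribute each term of the first polynomial:
  (-5u)(-u^2 + 3u + 8) = 5u^3 - 15u^2 - 40u
  (2)(-u^2 + 3u + 8) = -2u^2 + 6u + 16
Sum: 5u^3 - 17u^2 - 34u + 16


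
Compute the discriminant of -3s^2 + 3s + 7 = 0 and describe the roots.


D = b^2 - 4ac = (3)^2 - 4(-3)(7) = 9 + 84 = 93
Since D > 0: two distinct irrational roots


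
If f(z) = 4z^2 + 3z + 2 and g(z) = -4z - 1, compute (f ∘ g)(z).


Substitute g(z) into f:
f(g(z)) = 4*(-4z - 1)^2 + 3*(-4z - 1) + 2
(-4z - 1)^2 = 16z^2 + 8z + 1
Expand and combine: 64z^2 + 20z + 3


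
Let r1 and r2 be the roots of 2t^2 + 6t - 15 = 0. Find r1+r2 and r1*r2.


For at^2+bt+c=0: sum = -b/a, product = c/a.
a=2, b=6, c=-15
Sum = -(6)/2 = -3
Product = (-15)/2 = -15/2


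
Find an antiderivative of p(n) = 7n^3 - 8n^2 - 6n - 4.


Reverse power rule on each term:
  ∫ 7n^3 dn = (7/4)n^4
  ∫ -8n^2 dn = -(8/3)n^3
  ∫ -6n dn = -3n^2
  ∫ -4 dn = -4n
F(n) = (7/4)n^4 - (8/3)n^3 - 3n^2 - 4n + C


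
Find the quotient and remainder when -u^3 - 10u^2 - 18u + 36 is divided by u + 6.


(-u^3 - 10u^2 - 18u + 36) / (u + 6)
Step 1: -u^2 * (u + 6) = -u^3 - 6u^2; subtract.
Step 2: -4u * (u + 6) = -4u^2 - 24u; subtract.
Step 3: 6 * (u + 6) = 6u + 36; subtract.
Quotient: -u^2 - 4u + 6, Remainder: 0


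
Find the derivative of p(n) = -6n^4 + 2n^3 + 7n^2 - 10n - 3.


Apply the power rule term by term:
  d/dn(-6n^4) = -24n^3
  d/dn(2n^3) = 6n^2
  d/dn(7n^2) = 14n
  d/dn(-10n) = -10
  d/dn(-3) = 0
p'(n) = -24n^3 + 6n^2 + 14n - 10


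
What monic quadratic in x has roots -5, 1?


p(x) = (x + 5)(x - 1)
Expand: x^2 + 4x - 5


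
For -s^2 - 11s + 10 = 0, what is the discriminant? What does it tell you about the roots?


D = b^2 - 4ac = (-11)^2 - 4(-1)(10) = 121 + 40 = 161
Since D > 0: two distinct irrational roots


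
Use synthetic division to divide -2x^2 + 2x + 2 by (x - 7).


Synthetic division with c = 7. Coefficients: -2, 2, 2
Bring down -2.
  -2 * 7 = -14; -14 + 2 = -12
  -12 * 7 = -84; -84 + 2 = -82
Quotient: -2x - 12, Remainder: -82


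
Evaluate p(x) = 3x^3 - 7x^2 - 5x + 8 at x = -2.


Using direct substitution:
  3 * (-2)^3 = -24
  -7 * (-2)^2 = -28
  -5 * (-2)^1 = 10
  constant: 8
Sum = -24 - 28 + 10 + 8 = -34


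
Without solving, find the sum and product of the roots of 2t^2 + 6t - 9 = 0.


For at^2+bt+c=0: sum = -b/a, product = c/a.
a=2, b=6, c=-9
Sum = -(6)/2 = -3
Product = (-9)/2 = -9/2


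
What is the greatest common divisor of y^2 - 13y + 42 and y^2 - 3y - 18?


Factor each:
  y^2 - 13y + 42 = (y - 6)(y - 7)
  y^2 - 3y - 18 = (y - 6)(y + 3)
Common monic factor: y - 6


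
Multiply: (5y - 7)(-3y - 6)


Distribute each term of the first polynomial:
  (5y)(-3y - 6) = -15y^2 - 30y
  (-7)(-3y - 6) = 21y + 42
Sum: -15y^2 - 9y + 42


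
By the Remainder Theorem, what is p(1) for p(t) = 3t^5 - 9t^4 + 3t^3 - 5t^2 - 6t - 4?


By the Remainder Theorem, the remainder equals p(1):
  3*(1)^5 = 3
  -9*(1)^4 = -9
  3*(1)^3 = 3
  -5*(1)^2 = -5
  -6*(1)^1 = -6
  constant: -4
Sum: 3 - 9 + 3 - 5 - 6 - 4 = -18


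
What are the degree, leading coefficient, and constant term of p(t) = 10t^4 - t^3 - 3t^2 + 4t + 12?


Highest power of t is 4, with coefficient 10. Constant term is 12.
Degree = 4, leading coefficient = 10, constant term = 12


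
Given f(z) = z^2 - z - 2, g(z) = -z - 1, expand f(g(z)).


Substitute g(z) into f:
f(g(z)) = 1*(-z - 1)^2 + (-1)*(-z - 1) + (-2)
(-z - 1)^2 = z^2 + 2z + 1
Expand and combine: z^2 + 3z


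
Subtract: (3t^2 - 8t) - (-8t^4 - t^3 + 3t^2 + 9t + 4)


Distribute the minus sign:
  (3t^2 - 8t)
- (-8t^4 - t^3 + 3t^2 + 9t + 4)
Negate second polynomial: 8t^4 + t^3 - 3t^2 - 9t - 4
Add: 8t^4 + t^3 - 17t - 4


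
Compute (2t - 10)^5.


Expand (2t - 10)^5 by repeated multiplication:
  (2t - 10)^2 = 4t^2 - 40t + 100
  (2t - 10)^3 = 8t^3 - 120t^2 + 600t - 1000
  (2t - 10)^4 = 16t^4 - 320t^3 + 2400t^2 - 8000t + 10000
= 32t^5 - 800t^4 + 8000t^3 - 40000t^2 + 100000t - 100000


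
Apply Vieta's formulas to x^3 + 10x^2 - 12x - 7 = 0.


Monic cubic x^3+bx^2+cx+d=0: sum=-b, pairwise sum=c, product=-d.
b=10, c=-12, d=-7
r1+r2+r3 = -10
r1r2+r1r3+r2r3 = -12
r1r2r3 = 7


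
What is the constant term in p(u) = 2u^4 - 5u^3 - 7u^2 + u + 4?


Read off the constant term: 4


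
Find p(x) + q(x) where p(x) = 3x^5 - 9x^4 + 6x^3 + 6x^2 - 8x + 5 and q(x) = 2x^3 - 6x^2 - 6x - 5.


Align terms by degree and add:
  3x^5 - 9x^4 + 6x^3 + 6x^2 - 8x + 5
+ 2x^3 - 6x^2 - 6x - 5
= 3x^5 - 9x^4 + 8x^3 - 14x


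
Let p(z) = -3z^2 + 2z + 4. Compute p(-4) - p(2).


p(-4) = -52
p(2) = -4
p(-4) - p(2) = -52 + 4 = -48


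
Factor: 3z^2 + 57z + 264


Roots satisfy r1 + r2 = -b/a = -19 and r1*r2 = c/a = 88.
So r1 = -11, r2 = -8.
3z^2 + 57z + 264 = 3(z - r1)(z - r2) = 3(z + 11)(z + 8)


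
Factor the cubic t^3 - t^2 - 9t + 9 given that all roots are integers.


Try integer roots (divisors of 9). t=3: p(3)=0.
Divide out (t - 3): quotient is t^2 + 2t - 3.
Factor the quadratic: (t - 1)(t + 3)
Result: (t - 3)(t - 1)(t + 3)


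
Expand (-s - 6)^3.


Expand (-s - 6)^3 by repeated multiplication:
  (-s - 6)^2 = s^2 + 12s + 36
= -s^3 - 18s^2 - 108s - 216


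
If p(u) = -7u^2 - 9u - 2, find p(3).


Using direct substitution:
  -7 * (3)^2 = -63
  -9 * (3)^1 = -27
  constant: -2
Sum = -63 - 27 - 2 = -92


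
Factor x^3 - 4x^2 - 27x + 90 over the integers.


Try integer roots (divisors of 90). x=-5: p(-5)=0.
Divide out (x + 5): quotient is x^2 - 9x + 18.
Factor the quadratic: (x - 6)(x - 3)
Result: (x + 5)(x - 6)(x - 3)


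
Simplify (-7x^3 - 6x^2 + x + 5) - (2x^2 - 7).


Distribute the minus sign:
  (-7x^3 - 6x^2 + x + 5)
- (2x^2 - 7)
Negate second polynomial: -2x^2 + 7
Add: -7x^3 - 8x^2 + x + 12


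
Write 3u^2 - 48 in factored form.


Roots satisfy r1 + r2 = -b/a = 0 and r1*r2 = c/a = -16.
So r1 = -4, r2 = 4.
3u^2 - 48 = 3(u - r1)(u - r2) = 3(u + 4)(u - 4)


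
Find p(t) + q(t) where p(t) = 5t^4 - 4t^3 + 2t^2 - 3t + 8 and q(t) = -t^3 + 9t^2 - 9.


Align terms by degree and add:
  5t^4 - 4t^3 + 2t^2 - 3t + 8
  -t^3 + 9t^2 - 9
= 5t^4 - 5t^3 + 11t^2 - 3t - 1


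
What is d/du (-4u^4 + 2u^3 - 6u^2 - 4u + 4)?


Apply the power rule term by term:
  d/du(-4u^4) = -16u^3
  d/du(2u^3) = 6u^2
  d/du(-6u^2) = -12u
  d/du(-4u) = -4
  d/du(4) = 0
p'(u) = -16u^3 + 6u^2 - 12u - 4


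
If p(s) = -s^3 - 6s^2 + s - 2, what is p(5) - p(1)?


p(5) = -272
p(1) = -8
p(5) - p(1) = -272 + 8 = -264


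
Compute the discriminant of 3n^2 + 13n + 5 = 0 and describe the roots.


D = b^2 - 4ac = (13)^2 - 4(3)(5) = 169 - 60 = 109
Since D > 0: two distinct irrational roots


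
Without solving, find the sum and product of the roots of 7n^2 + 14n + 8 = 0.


For an^2+bn+c=0: sum = -b/a, product = c/a.
a=7, b=14, c=8
Sum = -(14)/7 = -2
Product = (8)/7 = 8/7


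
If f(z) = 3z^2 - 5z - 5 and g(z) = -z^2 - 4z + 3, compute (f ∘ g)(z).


Substitute g(z) into f:
f(g(z)) = 3*(-z^2 - 4z + 3)^2 + (-5)*(-z^2 - 4z + 3) + (-5)
(-z^2 - 4z + 3)^2 = z^4 + 8z^3 + 10z^2 - 24z + 9
Expand and combine: 3z^4 + 24z^3 + 35z^2 - 52z + 7


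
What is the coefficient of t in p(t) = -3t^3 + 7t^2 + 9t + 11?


Read off the coefficient of t: 9


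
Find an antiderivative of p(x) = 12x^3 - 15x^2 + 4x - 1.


Reverse power rule on each term:
  ∫ 12x^3 dx = 3x^4
  ∫ -15x^2 dx = -5x^3
  ∫ 4x dx = 2x^2
  ∫ -1 dx = -x
F(x) = 3x^4 - 5x^3 + 2x^2 - x + C


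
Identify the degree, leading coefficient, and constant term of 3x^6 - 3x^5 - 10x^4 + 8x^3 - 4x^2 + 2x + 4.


Highest power of x is 6, with coefficient 3. Constant term is 4.
Degree = 6, leading coefficient = 3, constant term = 4


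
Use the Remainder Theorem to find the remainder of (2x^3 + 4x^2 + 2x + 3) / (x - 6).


By the Remainder Theorem, the remainder equals p(6):
  2*(6)^3 = 432
  4*(6)^2 = 144
  2*(6)^1 = 12
  constant: 3
Sum: 432 + 144 + 12 + 3 = 591


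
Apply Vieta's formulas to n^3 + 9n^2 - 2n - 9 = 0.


Monic cubic n^3+bn^2+cn+d=0: sum=-b, pairwise sum=c, product=-d.
b=9, c=-2, d=-9
r1+r2+r3 = -9
r1r2+r1r3+r2r3 = -2
r1r2r3 = 9


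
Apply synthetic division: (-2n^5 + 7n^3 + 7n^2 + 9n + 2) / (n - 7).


Synthetic division with c = 7. Coefficients: -2, 0, 7, 7, 9, 2
Bring down -2.
  -2 * 7 = -14; -14 + 0 = -14
  -14 * 7 = -98; -98 + 7 = -91
  -91 * 7 = -637; -637 + 7 = -630
  -630 * 7 = -4410; -4410 + 9 = -4401
  -4401 * 7 = -30807; -30807 + 2 = -30805
Quotient: -2n^4 - 14n^3 - 91n^2 - 630n - 4401, Remainder: -30805


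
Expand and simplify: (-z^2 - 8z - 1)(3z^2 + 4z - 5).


Distribute each term of the first polynomial:
  (-z^2)(3z^2 + 4z - 5) = -3z^4 - 4z^3 + 5z^2
  (-8z)(3z^2 + 4z - 5) = -24z^3 - 32z^2 + 40z
  (-1)(3z^2 + 4z - 5) = -3z^2 - 4z + 5
Sum: -3z^4 - 28z^3 - 30z^2 + 36z + 5


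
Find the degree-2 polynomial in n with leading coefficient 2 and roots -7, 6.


p(n) = 2(n + 7)(n - 6)
Expand: 2n^2 + 2n - 84


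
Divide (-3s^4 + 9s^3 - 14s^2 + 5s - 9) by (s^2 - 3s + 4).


(-3s^4 + 9s^3 - 14s^2 + 5s - 9) / (s^2 - 3s + 4)
Step 1: -3s^2 * (s^2 - 3s + 4) = -3s^4 + 9s^3 - 12s^2; subtract.
Step 2: 0 * (s^2 - 3s + 4) = 0; subtract.
Step 3: -2 * (s^2 - 3s + 4) = -2s^2 + 6s - 8; subtract.
Quotient: -3s^2 - 2, Remainder: -s - 1


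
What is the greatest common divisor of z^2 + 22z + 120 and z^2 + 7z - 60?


Factor each:
  z^2 + 22z + 120 = (z + 12)(z + 10)
  z^2 + 7z - 60 = (z + 12)(z - 5)
Common monic factor: z + 12


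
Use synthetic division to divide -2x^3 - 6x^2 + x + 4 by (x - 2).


Synthetic division with c = 2. Coefficients: -2, -6, 1, 4
Bring down -2.
  -2 * 2 = -4; -4 - 6 = -10
  -10 * 2 = -20; -20 + 1 = -19
  -19 * 2 = -38; -38 + 4 = -34
Quotient: -2x^2 - 10x - 19, Remainder: -34


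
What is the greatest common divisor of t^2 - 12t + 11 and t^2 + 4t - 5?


Factor each:
  t^2 - 12t + 11 = (t - 1)(t - 11)
  t^2 + 4t - 5 = (t - 1)(t + 5)
Common monic factor: t - 1


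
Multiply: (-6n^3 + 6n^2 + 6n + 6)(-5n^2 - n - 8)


Distribute each term of the first polynomial:
  (-6n^3)(-5n^2 - n - 8) = 30n^5 + 6n^4 + 48n^3
  (6n^2)(-5n^2 - n - 8) = -30n^4 - 6n^3 - 48n^2
  (6n)(-5n^2 - n - 8) = -30n^3 - 6n^2 - 48n
  (6)(-5n^2 - n - 8) = -30n^2 - 6n - 48
Sum: 30n^5 - 24n^4 + 12n^3 - 84n^2 - 54n - 48


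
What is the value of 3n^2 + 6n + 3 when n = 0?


Using direct substitution:
  3 * (0)^2 = 0
  6 * (0)^1 = 0
  constant: 3
Sum = 0 + 0 + 3 = 3


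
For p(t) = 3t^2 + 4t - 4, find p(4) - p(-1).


p(4) = 60
p(-1) = -5
p(4) - p(-1) = 60 + 5 = 65


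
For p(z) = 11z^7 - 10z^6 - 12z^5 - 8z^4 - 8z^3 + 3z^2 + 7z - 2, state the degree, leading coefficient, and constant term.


Highest power of z is 7, with coefficient 11. Constant term is -2.
Degree = 7, leading coefficient = 11, constant term = -2


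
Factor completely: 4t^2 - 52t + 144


Roots satisfy r1 + r2 = -b/a = 13 and r1*r2 = c/a = 36.
So r1 = 4, r2 = 9.
4t^2 - 52t + 144 = 4(t - r1)(t - r2) = 4(t - 4)(t - 9)


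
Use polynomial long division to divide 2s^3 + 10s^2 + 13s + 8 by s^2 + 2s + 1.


(2s^3 + 10s^2 + 13s + 8) / (s^2 + 2s + 1)
Step 1: 2s * (s^2 + 2s + 1) = 2s^3 + 4s^2 + 2s; subtract.
Step 2: 6 * (s^2 + 2s + 1) = 6s^2 + 12s + 6; subtract.
Quotient: 2s + 6, Remainder: -s + 2


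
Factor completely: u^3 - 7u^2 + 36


Try integer roots (divisors of 36). u=-2: p(-2)=0.
Divide out (u + 2): quotient is u^2 - 9u + 18.
Factor the quadratic: (u - 3)(u - 6)
Result: (u + 2)(u - 3)(u - 6)


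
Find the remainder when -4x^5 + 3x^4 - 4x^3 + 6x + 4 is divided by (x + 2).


By the Remainder Theorem, the remainder equals p(-2):
  -4*(-2)^5 = 128
  3*(-2)^4 = 48
  -4*(-2)^3 = 32
  0*(-2)^2 = 0
  6*(-2)^1 = -12
  constant: 4
Sum: 128 + 48 + 32 + 0 - 12 + 4 = 200


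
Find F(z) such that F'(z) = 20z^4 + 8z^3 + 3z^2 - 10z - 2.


Reverse power rule on each term:
  ∫ 20z^4 dz = 4z^5
  ∫ 8z^3 dz = 2z^4
  ∫ 3z^2 dz = z^3
  ∫ -10z dz = -5z^2
  ∫ -2 dz = -2z
F(z) = 4z^5 + 2z^4 + z^3 - 5z^2 - 2z + C


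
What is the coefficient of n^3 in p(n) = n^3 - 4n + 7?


Read off the coefficient of n^3: 1


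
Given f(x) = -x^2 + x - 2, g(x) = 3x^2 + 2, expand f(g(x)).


Substitute g(x) into f:
f(g(x)) = -1*(3x^2 + 2)^2 + 1*(3x^2 + 2) + (-2)
(3x^2 + 2)^2 = 9x^4 + 12x^2 + 4
Expand and combine: -9x^4 - 9x^2 - 4


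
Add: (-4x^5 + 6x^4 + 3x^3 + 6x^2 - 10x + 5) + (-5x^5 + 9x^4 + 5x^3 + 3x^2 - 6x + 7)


Align terms by degree and add:
  -4x^5 + 6x^4 + 3x^3 + 6x^2 - 10x + 5
  -5x^5 + 9x^4 + 5x^3 + 3x^2 - 6x + 7
= -9x^5 + 15x^4 + 8x^3 + 9x^2 - 16x + 12


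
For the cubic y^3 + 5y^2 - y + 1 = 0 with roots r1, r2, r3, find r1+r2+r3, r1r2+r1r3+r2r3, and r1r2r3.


Monic cubic y^3+by^2+cy+d=0: sum=-b, pairwise sum=c, product=-d.
b=5, c=-1, d=1
r1+r2+r3 = -5
r1r2+r1r3+r2r3 = -1
r1r2r3 = -1


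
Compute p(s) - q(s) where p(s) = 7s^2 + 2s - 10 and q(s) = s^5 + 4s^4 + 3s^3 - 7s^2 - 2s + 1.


Distribute the minus sign:
  (7s^2 + 2s - 10)
- (s^5 + 4s^4 + 3s^3 - 7s^2 - 2s + 1)
Negate second polynomial: -s^5 - 4s^4 - 3s^3 + 7s^2 + 2s - 1
Add: -s^5 - 4s^4 - 3s^3 + 14s^2 + 4s - 11


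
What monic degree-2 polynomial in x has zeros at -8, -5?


p(x) = (x + 8)(x + 5)
Expand: x^2 + 13x + 40


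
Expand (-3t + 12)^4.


Expand (-3t + 12)^4 by repeated multiplication:
  (-3t + 12)^2 = 9t^2 - 72t + 144
  (-3t + 12)^3 = -27t^3 + 324t^2 - 1296t + 1728
= 81t^4 - 1296t^3 + 7776t^2 - 20736t + 20736


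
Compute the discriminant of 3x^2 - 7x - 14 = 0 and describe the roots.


D = b^2 - 4ac = (-7)^2 - 4(3)(-14) = 49 + 168 = 217
Since D > 0: two distinct irrational roots


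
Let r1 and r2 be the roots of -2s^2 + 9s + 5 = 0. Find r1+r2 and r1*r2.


For as^2+bs+c=0: sum = -b/a, product = c/a.
a=-2, b=9, c=5
Sum = -(9)/-2 = 9/2
Product = (5)/-2 = -5/2


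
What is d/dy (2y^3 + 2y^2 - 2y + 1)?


Apply the power rule term by term:
  d/dy(2y^3) = 6y^2
  d/dy(2y^2) = 4y
  d/dy(-2y) = -2
  d/dy(1) = 0
p'(y) = 6y^2 + 4y - 2


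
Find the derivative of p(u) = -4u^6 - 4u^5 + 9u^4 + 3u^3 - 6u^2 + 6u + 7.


Apply the power rule term by term:
  d/du(-4u^6) = -24u^5
  d/du(-4u^5) = -20u^4
  d/du(9u^4) = 36u^3
  d/du(3u^3) = 9u^2
  d/du(-6u^2) = -12u
  d/du(6u) = 6
  d/du(7) = 0
p'(u) = -24u^5 - 20u^4 + 36u^3 + 9u^2 - 12u + 6


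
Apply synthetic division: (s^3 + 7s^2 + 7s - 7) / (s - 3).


Synthetic division with c = 3. Coefficients: 1, 7, 7, -7
Bring down 1.
  1 * 3 = 3; 3 + 7 = 10
  10 * 3 = 30; 30 + 7 = 37
  37 * 3 = 111; 111 - 7 = 104
Quotient: s^2 + 10s + 37, Remainder: 104


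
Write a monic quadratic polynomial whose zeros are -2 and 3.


p(n) = (n + 2)(n - 3)
Expand: n^2 - n - 6


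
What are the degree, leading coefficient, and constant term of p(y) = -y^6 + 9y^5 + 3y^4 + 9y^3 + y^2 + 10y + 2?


Highest power of y is 6, with coefficient -1. Constant term is 2.
Degree = 6, leading coefficient = -1, constant term = 2


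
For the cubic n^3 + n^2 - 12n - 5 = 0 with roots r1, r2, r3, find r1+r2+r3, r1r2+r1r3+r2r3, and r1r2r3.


Monic cubic n^3+bn^2+cn+d=0: sum=-b, pairwise sum=c, product=-d.
b=1, c=-12, d=-5
r1+r2+r3 = -1
r1r2+r1r3+r2r3 = -12
r1r2r3 = 5


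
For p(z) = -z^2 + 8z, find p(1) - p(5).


p(1) = 7
p(5) = 15
p(1) - p(5) = 7 - 15 = -8


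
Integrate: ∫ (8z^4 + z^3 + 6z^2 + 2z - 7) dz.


Reverse power rule on each term:
  ∫ 8z^4 dz = (8/5)z^5
  ∫ z^3 dz = (1/4)z^4
  ∫ 6z^2 dz = 2z^3
  ∫ 2z dz = z^2
  ∫ -7 dz = -7z
F(z) = (8/5)z^5 + (1/4)z^4 + 2z^3 + z^2 - 7z + C


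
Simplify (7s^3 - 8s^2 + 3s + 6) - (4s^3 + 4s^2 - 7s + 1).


Distribute the minus sign:
  (7s^3 - 8s^2 + 3s + 6)
- (4s^3 + 4s^2 - 7s + 1)
Negate second polynomial: -4s^3 - 4s^2 + 7s - 1
Add: 3s^3 - 12s^2 + 10s + 5


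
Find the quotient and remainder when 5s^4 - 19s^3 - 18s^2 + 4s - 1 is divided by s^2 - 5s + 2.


(5s^4 - 19s^3 - 18s^2 + 4s - 1) / (s^2 - 5s + 2)
Step 1: 5s^2 * (s^2 - 5s + 2) = 5s^4 - 25s^3 + 10s^2; subtract.
Step 2: 6s * (s^2 - 5s + 2) = 6s^3 - 30s^2 + 12s; subtract.
Step 3: 2 * (s^2 - 5s + 2) = 2s^2 - 10s + 4; subtract.
Quotient: 5s^2 + 6s + 2, Remainder: 2s - 5


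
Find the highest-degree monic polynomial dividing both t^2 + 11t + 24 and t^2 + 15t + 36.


Factor each:
  t^2 + 11t + 24 = (t + 3)(t + 8)
  t^2 + 15t + 36 = (t + 3)(t + 12)
Common monic factor: t + 3


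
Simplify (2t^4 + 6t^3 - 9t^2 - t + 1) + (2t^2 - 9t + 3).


Align terms by degree and add:
  2t^4 + 6t^3 - 9t^2 - t + 1
+ 2t^2 - 9t + 3
= 2t^4 + 6t^3 - 7t^2 - 10t + 4


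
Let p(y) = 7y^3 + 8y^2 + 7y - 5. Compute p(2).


Using direct substitution:
  7 * (2)^3 = 56
  8 * (2)^2 = 32
  7 * (2)^1 = 14
  constant: -5
Sum = 56 + 32 + 14 - 5 = 97


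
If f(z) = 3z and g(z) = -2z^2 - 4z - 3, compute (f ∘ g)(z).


Substitute g(z) into f:
f(g(z)) = 3*(-2z^2 - 4z - 3)
Expand and combine: -6z^2 - 12z - 9


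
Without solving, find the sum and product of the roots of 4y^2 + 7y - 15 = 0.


For ay^2+by+c=0: sum = -b/a, product = c/a.
a=4, b=7, c=-15
Sum = -(7)/4 = -7/4
Product = (-15)/4 = -15/4


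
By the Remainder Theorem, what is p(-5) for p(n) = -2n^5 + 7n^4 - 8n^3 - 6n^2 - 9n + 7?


By the Remainder Theorem, the remainder equals p(-5):
  -2*(-5)^5 = 6250
  7*(-5)^4 = 4375
  -8*(-5)^3 = 1000
  -6*(-5)^2 = -150
  -9*(-5)^1 = 45
  constant: 7
Sum: 6250 + 4375 + 1000 - 150 + 45 + 7 = 11527


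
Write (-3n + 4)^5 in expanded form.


Expand (-3n + 4)^5 by repeated multiplication:
  (-3n + 4)^2 = 9n^2 - 24n + 16
  (-3n + 4)^3 = -27n^3 + 108n^2 - 144n + 64
  (-3n + 4)^4 = 81n^4 - 432n^3 + 864n^2 - 768n + 256
= -243n^5 + 1620n^4 - 4320n^3 + 5760n^2 - 3840n + 1024


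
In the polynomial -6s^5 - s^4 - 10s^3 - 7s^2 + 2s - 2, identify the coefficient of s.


Read off the coefficient of s: 2


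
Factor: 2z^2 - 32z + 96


Roots satisfy r1 + r2 = -b/a = 16 and r1*r2 = c/a = 48.
So r1 = 12, r2 = 4.
2z^2 - 32z + 96 = 2(z - r1)(z - r2) = 2(z - 12)(z - 4)


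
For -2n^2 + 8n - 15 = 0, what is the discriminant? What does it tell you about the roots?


D = b^2 - 4ac = (8)^2 - 4(-2)(-15) = 64 - 120 = -56
Since D < 0: two complex conjugate roots (no real roots)


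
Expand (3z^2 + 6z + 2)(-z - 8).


Distribute each term of the first polynomial:
  (3z^2)(-z - 8) = -3z^3 - 24z^2
  (6z)(-z - 8) = -6z^2 - 48z
  (2)(-z - 8) = -2z - 16
Sum: -3z^3 - 30z^2 - 50z - 16


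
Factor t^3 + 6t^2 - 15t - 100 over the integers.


Try integer roots (divisors of -100). t=4: p(4)=0.
Divide out (t - 4): quotient is t^2 + 10t + 25.
Factor the quadratic: (t + 5)(t + 5)
Result: (t - 4)(t + 5)(t + 5)


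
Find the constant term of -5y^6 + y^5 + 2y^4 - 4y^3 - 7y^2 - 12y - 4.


Read off the constant term: -4


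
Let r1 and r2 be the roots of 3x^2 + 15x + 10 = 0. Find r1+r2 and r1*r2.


For ax^2+bx+c=0: sum = -b/a, product = c/a.
a=3, b=15, c=10
Sum = -(15)/3 = -5
Product = (10)/3 = 10/3


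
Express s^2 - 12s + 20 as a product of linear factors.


Roots satisfy r1 + r2 = -b/a = 12 and r1*r2 = c/a = 20.
So r1 = 10, r2 = 2.
s^2 - 12s + 20 = (s - r1)(s - r2) = (s - 10)(s - 2)


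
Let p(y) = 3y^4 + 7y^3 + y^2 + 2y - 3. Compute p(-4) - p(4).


p(-4) = 325
p(4) = 1237
p(-4) - p(4) = 325 - 1237 = -912


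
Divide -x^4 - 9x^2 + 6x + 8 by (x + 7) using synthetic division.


Synthetic division with c = -7. Coefficients: -1, 0, -9, 6, 8
Bring down -1.
  -1 * -7 = 7; 7 + 0 = 7
  7 * -7 = -49; -49 - 9 = -58
  -58 * -7 = 406; 406 + 6 = 412
  412 * -7 = -2884; -2884 + 8 = -2876
Quotient: -x^3 + 7x^2 - 58x + 412, Remainder: -2876


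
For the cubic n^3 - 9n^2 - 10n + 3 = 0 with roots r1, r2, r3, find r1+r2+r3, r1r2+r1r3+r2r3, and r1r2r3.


Monic cubic n^3+bn^2+cn+d=0: sum=-b, pairwise sum=c, product=-d.
b=-9, c=-10, d=3
r1+r2+r3 = 9
r1r2+r1r3+r2r3 = -10
r1r2r3 = -3


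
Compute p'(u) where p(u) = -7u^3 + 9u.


Apply the power rule term by term:
  d/du(-7u^3) = -21u^2
  d/du(9u) = 9
p'(u) = -21u^2 + 9


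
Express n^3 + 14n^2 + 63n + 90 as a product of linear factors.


Try integer roots (divisors of 90). n=-5: p(-5)=0.
Divide out (n + 5): quotient is n^2 + 9n + 18.
Factor the quadratic: (n + 3)(n + 6)
Result: (n + 5)(n + 3)(n + 6)


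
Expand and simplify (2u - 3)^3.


Expand (2u - 3)^3 by repeated multiplication:
  (2u - 3)^2 = 4u^2 - 12u + 9
= 8u^3 - 36u^2 + 54u - 27


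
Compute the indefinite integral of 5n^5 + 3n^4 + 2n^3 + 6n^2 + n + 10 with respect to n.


Reverse power rule on each term:
  ∫ 5n^5 dn = (5/6)n^6
  ∫ 3n^4 dn = (3/5)n^5
  ∫ 2n^3 dn = (1/2)n^4
  ∫ 6n^2 dn = 2n^3
  ∫ n dn = (1/2)n^2
  ∫ 10 dn = 10n
F(n) = (5/6)n^6 + (3/5)n^5 + (1/2)n^4 + 2n^3 + (1/2)n^2 + 10n + C


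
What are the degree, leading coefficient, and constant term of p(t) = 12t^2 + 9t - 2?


Highest power of t is 2, with coefficient 12. Constant term is -2.
Degree = 2, leading coefficient = 12, constant term = -2


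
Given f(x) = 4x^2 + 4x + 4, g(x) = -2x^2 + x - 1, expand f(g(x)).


Substitute g(x) into f:
f(g(x)) = 4*(-2x^2 + x - 1)^2 + 4*(-2x^2 + x - 1) + 4
(-2x^2 + x - 1)^2 = 4x^4 - 4x^3 + 5x^2 - 2x + 1
Expand and combine: 16x^4 - 16x^3 + 12x^2 - 4x + 4


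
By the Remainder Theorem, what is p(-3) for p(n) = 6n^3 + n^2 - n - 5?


By the Remainder Theorem, the remainder equals p(-3):
  6*(-3)^3 = -162
  1*(-3)^2 = 9
  -1*(-3)^1 = 3
  constant: -5
Sum: -162 + 9 + 3 - 5 = -155


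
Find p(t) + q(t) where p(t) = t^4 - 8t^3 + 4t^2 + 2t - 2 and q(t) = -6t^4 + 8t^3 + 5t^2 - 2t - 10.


Align terms by degree and add:
  t^4 - 8t^3 + 4t^2 + 2t - 2
  -6t^4 + 8t^3 + 5t^2 - 2t - 10
= -5t^4 + 9t^2 - 12


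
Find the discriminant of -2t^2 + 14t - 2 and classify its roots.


D = b^2 - 4ac = (14)^2 - 4(-2)(-2) = 196 - 16 = 180
Since D > 0: two distinct irrational roots


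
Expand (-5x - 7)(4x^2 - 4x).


Distribute each term of the first polynomial:
  (-5x)(4x^2 - 4x) = -20x^3 + 20x^2
  (-7)(4x^2 - 4x) = -28x^2 + 28x
Sum: -20x^3 - 8x^2 + 28x


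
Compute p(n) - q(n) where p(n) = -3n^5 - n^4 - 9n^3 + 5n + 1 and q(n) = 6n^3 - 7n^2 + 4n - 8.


Distribute the minus sign:
  (-3n^5 - n^4 - 9n^3 + 5n + 1)
- (6n^3 - 7n^2 + 4n - 8)
Negate second polynomial: -6n^3 + 7n^2 - 4n + 8
Add: -3n^5 - n^4 - 15n^3 + 7n^2 + n + 9


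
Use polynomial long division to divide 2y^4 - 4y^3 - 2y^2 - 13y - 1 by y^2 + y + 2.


(2y^4 - 4y^3 - 2y^2 - 13y - 1) / (y^2 + y + 2)
Step 1: 2y^2 * (y^2 + y + 2) = 2y^4 + 2y^3 + 4y^2; subtract.
Step 2: -6y * (y^2 + y + 2) = -6y^3 - 6y^2 - 12y; subtract.
Step 3: 0 * (y^2 + y + 2) = 0; subtract.
Quotient: 2y^2 - 6y, Remainder: -y - 1


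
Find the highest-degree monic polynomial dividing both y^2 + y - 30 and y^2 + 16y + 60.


Factor each:
  y^2 + y - 30 = (y + 6)(y - 5)
  y^2 + 16y + 60 = (y + 6)(y + 10)
Common monic factor: y + 6


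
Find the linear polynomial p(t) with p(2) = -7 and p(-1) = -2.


p(t) = mt + b. Using p(2)=-7, p(-1)=-2:
m = (-7 + 2)/(2 + 1) = -5/3 = -5/3
b = -7 - m*(2) = -7 + 10/3 = -11/3
p(t) = -(5/3)t - (11/3)


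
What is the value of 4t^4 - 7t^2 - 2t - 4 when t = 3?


Using direct substitution:
  4 * (3)^4 = 324
  0 * (3)^3 = 0
  -7 * (3)^2 = -63
  -2 * (3)^1 = -6
  constant: -4
Sum = 324 + 0 - 63 - 6 - 4 = 251


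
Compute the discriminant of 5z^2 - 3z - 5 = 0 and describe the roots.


D = b^2 - 4ac = (-3)^2 - 4(5)(-5) = 9 + 100 = 109
Since D > 0: two distinct irrational roots


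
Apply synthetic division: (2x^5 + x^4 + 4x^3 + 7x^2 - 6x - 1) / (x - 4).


Synthetic division with c = 4. Coefficients: 2, 1, 4, 7, -6, -1
Bring down 2.
  2 * 4 = 8; 8 + 1 = 9
  9 * 4 = 36; 36 + 4 = 40
  40 * 4 = 160; 160 + 7 = 167
  167 * 4 = 668; 668 - 6 = 662
  662 * 4 = 2648; 2648 - 1 = 2647
Quotient: 2x^4 + 9x^3 + 40x^2 + 167x + 662, Remainder: 2647


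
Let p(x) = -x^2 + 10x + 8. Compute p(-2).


Using direct substitution:
  -1 * (-2)^2 = -4
  10 * (-2)^1 = -20
  constant: 8
Sum = -4 - 20 + 8 = -16


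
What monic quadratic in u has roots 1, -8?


p(u) = (u - 1)(u + 8)
Expand: u^2 + 7u - 8


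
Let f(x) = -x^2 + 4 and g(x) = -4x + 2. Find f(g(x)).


Substitute g(x) into f:
f(g(x)) = -1*(-4x + 2)^2 + 4
(-4x + 2)^2 = 16x^2 - 16x + 4
Expand and combine: -16x^2 + 16x


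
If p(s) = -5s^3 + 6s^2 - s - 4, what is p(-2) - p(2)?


p(-2) = 62
p(2) = -22
p(-2) - p(2) = 62 + 22 = 84


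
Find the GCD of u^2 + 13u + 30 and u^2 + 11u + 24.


Factor each:
  u^2 + 13u + 30 = (u + 3)(u + 10)
  u^2 + 11u + 24 = (u + 3)(u + 8)
Common monic factor: u + 3


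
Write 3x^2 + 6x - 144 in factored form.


Roots satisfy r1 + r2 = -b/a = -2 and r1*r2 = c/a = -48.
So r1 = 6, r2 = -8.
3x^2 + 6x - 144 = 3(x - r1)(x - r2) = 3(x - 6)(x + 8)


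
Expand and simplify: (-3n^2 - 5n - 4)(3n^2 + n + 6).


Distribute each term of the first polynomial:
  (-3n^2)(3n^2 + n + 6) = -9n^4 - 3n^3 - 18n^2
  (-5n)(3n^2 + n + 6) = -15n^3 - 5n^2 - 30n
  (-4)(3n^2 + n + 6) = -12n^2 - 4n - 24
Sum: -9n^4 - 18n^3 - 35n^2 - 34n - 24


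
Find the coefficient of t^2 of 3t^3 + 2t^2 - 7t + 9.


Read off the coefficient of t^2: 2


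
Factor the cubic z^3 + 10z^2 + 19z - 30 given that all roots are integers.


Try integer roots (divisors of -30). z=1: p(1)=0.
Divide out (z - 1): quotient is z^2 + 11z + 30.
Factor the quadratic: (z + 5)(z + 6)
Result: (z - 1)(z + 5)(z + 6)


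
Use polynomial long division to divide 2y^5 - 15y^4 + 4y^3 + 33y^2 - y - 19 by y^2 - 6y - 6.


(2y^5 - 15y^4 + 4y^3 + 33y^2 - y - 19) / (y^2 - 6y - 6)
Step 1: 2y^3 * (y^2 - 6y - 6) = 2y^5 - 12y^4 - 12y^3; subtract.
Step 2: -3y^2 * (y^2 - 6y - 6) = -3y^4 + 18y^3 + 18y^2; subtract.
Step 3: -2y * (y^2 - 6y - 6) = -2y^3 + 12y^2 + 12y; subtract.
Step 4: 3 * (y^2 - 6y - 6) = 3y^2 - 18y - 18; subtract.
Quotient: 2y^3 - 3y^2 - 2y + 3, Remainder: 5y - 1


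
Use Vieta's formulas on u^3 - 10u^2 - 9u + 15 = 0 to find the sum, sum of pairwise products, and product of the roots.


Monic cubic u^3+bu^2+cu+d=0: sum=-b, pairwise sum=c, product=-d.
b=-10, c=-9, d=15
r1+r2+r3 = 10
r1r2+r1r3+r2r3 = -9
r1r2r3 = -15


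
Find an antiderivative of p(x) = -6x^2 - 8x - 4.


Reverse power rule on each term:
  ∫ -6x^2 dx = -2x^3
  ∫ -8x dx = -4x^2
  ∫ -4 dx = -4x
F(x) = -2x^3 - 4x^2 - 4x + C


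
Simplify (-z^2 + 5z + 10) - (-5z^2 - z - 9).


Distribute the minus sign:
  (-z^2 + 5z + 10)
- (-5z^2 - z - 9)
Negate second polynomial: 5z^2 + z + 9
Add: 4z^2 + 6z + 19


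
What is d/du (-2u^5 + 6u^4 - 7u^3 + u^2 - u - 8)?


Apply the power rule term by term:
  d/du(-2u^5) = -10u^4
  d/du(6u^4) = 24u^3
  d/du(-7u^3) = -21u^2
  d/du(u^2) = 2u
  d/du(-u) = -1
  d/du(-8) = 0
p'(u) = -10u^4 + 24u^3 - 21u^2 + 2u - 1


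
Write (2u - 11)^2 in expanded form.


Expand (2u - 11)^2 by repeated multiplication:
= 4u^2 - 44u + 121


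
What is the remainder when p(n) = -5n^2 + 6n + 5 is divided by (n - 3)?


By the Remainder Theorem, the remainder equals p(3):
  -5*(3)^2 = -45
  6*(3)^1 = 18
  constant: 5
Sum: -45 + 18 + 5 = -22


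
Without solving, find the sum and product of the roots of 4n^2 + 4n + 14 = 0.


For an^2+bn+c=0: sum = -b/a, product = c/a.
a=4, b=4, c=14
Sum = -(4)/4 = -1
Product = (14)/4 = 7/2


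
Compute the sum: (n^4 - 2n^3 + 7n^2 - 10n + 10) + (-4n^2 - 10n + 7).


Align terms by degree and add:
  n^4 - 2n^3 + 7n^2 - 10n + 10
  -4n^2 - 10n + 7
= n^4 - 2n^3 + 3n^2 - 20n + 17


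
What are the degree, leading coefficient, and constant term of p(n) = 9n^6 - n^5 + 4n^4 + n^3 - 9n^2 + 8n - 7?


Highest power of n is 6, with coefficient 9. Constant term is -7.
Degree = 6, leading coefficient = 9, constant term = -7


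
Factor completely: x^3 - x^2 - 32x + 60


Try integer roots (divisors of 60). x=5: p(5)=0.
Divide out (x - 5): quotient is x^2 + 4x - 12.
Factor the quadratic: (x - 2)(x + 6)
Result: (x - 5)(x - 2)(x + 6)


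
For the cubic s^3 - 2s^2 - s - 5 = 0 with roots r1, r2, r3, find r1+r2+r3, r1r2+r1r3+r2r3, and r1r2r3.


Monic cubic s^3+bs^2+cs+d=0: sum=-b, pairwise sum=c, product=-d.
b=-2, c=-1, d=-5
r1+r2+r3 = 2
r1r2+r1r3+r2r3 = -1
r1r2r3 = 5


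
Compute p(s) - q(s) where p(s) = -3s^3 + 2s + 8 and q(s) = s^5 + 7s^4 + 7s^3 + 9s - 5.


Distribute the minus sign:
  (-3s^3 + 2s + 8)
- (s^5 + 7s^4 + 7s^3 + 9s - 5)
Negate second polynomial: -s^5 - 7s^4 - 7s^3 - 9s + 5
Add: -s^5 - 7s^4 - 10s^3 - 7s + 13


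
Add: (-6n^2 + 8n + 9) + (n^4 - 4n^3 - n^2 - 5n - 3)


Align terms by degree and add:
  -6n^2 + 8n + 9
+ n^4 - 4n^3 - n^2 - 5n - 3
= n^4 - 4n^3 - 7n^2 + 3n + 6


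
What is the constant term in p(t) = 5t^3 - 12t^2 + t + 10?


Read off the constant term: 10


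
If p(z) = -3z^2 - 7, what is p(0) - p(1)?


p(0) = -7
p(1) = -10
p(0) - p(1) = -7 + 10 = 3


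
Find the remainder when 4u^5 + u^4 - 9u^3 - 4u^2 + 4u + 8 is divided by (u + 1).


By the Remainder Theorem, the remainder equals p(-1):
  4*(-1)^5 = -4
  1*(-1)^4 = 1
  -9*(-1)^3 = 9
  -4*(-1)^2 = -4
  4*(-1)^1 = -4
  constant: 8
Sum: -4 + 1 + 9 - 4 - 4 + 8 = 6


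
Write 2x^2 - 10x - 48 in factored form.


Roots satisfy r1 + r2 = -b/a = 5 and r1*r2 = c/a = -24.
So r1 = -3, r2 = 8.
2x^2 - 10x - 48 = 2(x - r1)(x - r2) = 2(x + 3)(x - 8)


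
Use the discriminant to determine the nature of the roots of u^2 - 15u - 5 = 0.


D = b^2 - 4ac = (-15)^2 - 4(1)(-5) = 225 + 20 = 245
Since D > 0: two distinct irrational roots


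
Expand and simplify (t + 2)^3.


Expand (t + 2)^3 by repeated multiplication:
  (t + 2)^2 = t^2 + 4t + 4
= t^3 + 6t^2 + 12t + 8


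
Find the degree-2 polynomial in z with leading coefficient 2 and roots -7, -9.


p(z) = 2(z + 7)(z + 9)
Expand: 2z^2 + 32z + 126


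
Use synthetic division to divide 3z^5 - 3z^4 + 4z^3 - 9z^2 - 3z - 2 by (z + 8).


Synthetic division with c = -8. Coefficients: 3, -3, 4, -9, -3, -2
Bring down 3.
  3 * -8 = -24; -24 - 3 = -27
  -27 * -8 = 216; 216 + 4 = 220
  220 * -8 = -1760; -1760 - 9 = -1769
  -1769 * -8 = 14152; 14152 - 3 = 14149
  14149 * -8 = -113192; -113192 - 2 = -113194
Quotient: 3z^4 - 27z^3 + 220z^2 - 1769z + 14149, Remainder: -113194


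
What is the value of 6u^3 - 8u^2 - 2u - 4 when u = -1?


Using direct substitution:
  6 * (-1)^3 = -6
  -8 * (-1)^2 = -8
  -2 * (-1)^1 = 2
  constant: -4
Sum = -6 - 8 + 2 - 4 = -16


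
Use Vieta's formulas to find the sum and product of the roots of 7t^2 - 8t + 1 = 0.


For at^2+bt+c=0: sum = -b/a, product = c/a.
a=7, b=-8, c=1
Sum = -(-8)/7 = 8/7
Product = (1)/7 = 1/7


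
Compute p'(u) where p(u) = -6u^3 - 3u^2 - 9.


Apply the power rule term by term:
  d/du(-6u^3) = -18u^2
  d/du(-3u^2) = -6u
  d/du(-9) = 0
p'(u) = -18u^2 - 6u


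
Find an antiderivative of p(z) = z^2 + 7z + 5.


Reverse power rule on each term:
  ∫ z^2 dz = (1/3)z^3
  ∫ 7z dz = (7/2)z^2
  ∫ 5 dz = 5z
F(z) = (1/3)z^3 + (7/2)z^2 + 5z + C


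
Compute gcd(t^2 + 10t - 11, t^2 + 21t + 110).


Factor each:
  t^2 + 10t - 11 = (t + 11)(t - 1)
  t^2 + 21t + 110 = (t + 11)(t + 10)
Common monic factor: t + 11


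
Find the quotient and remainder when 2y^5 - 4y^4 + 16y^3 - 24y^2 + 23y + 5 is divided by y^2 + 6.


(2y^5 - 4y^4 + 16y^3 - 24y^2 + 23y + 5) / (y^2 + 6)
Step 1: 2y^3 * (y^2 + 6) = 2y^5 + 12y^3; subtract.
Step 2: -4y^2 * (y^2 + 6) = -4y^4 - 24y^2; subtract.
Step 3: 4y * (y^2 + 6) = 4y^3 + 24y; subtract.
Step 4: 0 * (y^2 + 6) = 0; subtract.
Quotient: 2y^3 - 4y^2 + 4y, Remainder: -y + 5


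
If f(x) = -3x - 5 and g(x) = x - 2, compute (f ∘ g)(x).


Substitute g(x) into f:
f(g(x)) = -3*(x - 2) + (-5)
Expand and combine: -3x + 1


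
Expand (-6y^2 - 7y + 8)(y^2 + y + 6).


Distribute each term of the first polynomial:
  (-6y^2)(y^2 + y + 6) = -6y^4 - 6y^3 - 36y^2
  (-7y)(y^2 + y + 6) = -7y^3 - 7y^2 - 42y
  (8)(y^2 + y + 6) = 8y^2 + 8y + 48
Sum: -6y^4 - 13y^3 - 35y^2 - 34y + 48


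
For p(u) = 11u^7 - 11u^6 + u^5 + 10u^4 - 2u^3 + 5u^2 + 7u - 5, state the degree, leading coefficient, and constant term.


Highest power of u is 7, with coefficient 11. Constant term is -5.
Degree = 7, leading coefficient = 11, constant term = -5


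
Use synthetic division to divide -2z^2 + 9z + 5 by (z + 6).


Synthetic division with c = -6. Coefficients: -2, 9, 5
Bring down -2.
  -2 * -6 = 12; 12 + 9 = 21
  21 * -6 = -126; -126 + 5 = -121
Quotient: -2z + 21, Remainder: -121


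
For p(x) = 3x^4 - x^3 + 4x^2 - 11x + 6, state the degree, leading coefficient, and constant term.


Highest power of x is 4, with coefficient 3. Constant term is 6.
Degree = 4, leading coefficient = 3, constant term = 6


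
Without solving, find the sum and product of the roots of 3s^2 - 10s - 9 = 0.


For as^2+bs+c=0: sum = -b/a, product = c/a.
a=3, b=-10, c=-9
Sum = -(-10)/3 = 10/3
Product = (-9)/3 = -3
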